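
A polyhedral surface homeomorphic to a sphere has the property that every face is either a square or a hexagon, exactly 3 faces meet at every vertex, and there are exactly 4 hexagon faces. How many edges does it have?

24

Let x be the number of squares; then F = 4 + x.
Edge–face incidences: 2E = 6·4 + 4·x = 24 + 4x.
Every vertex has degree 3, so 3V = 2E.
Euler: V − E + F = 2 ⇒ (2E)/3 − E + (4 + x) = 2.
Multiply by 6: 2·(2E) − 3·(2E) + 6·(4 + x) = 12, i.e. 24 + 6x − (24 + 4x) = 12.
Collecting terms: 2x = 12, so x = 6.
Then 2E = 24 + 4·6 = 48, so E = 24, V = 2E/3 = 16, F = 4 + 6 = 10.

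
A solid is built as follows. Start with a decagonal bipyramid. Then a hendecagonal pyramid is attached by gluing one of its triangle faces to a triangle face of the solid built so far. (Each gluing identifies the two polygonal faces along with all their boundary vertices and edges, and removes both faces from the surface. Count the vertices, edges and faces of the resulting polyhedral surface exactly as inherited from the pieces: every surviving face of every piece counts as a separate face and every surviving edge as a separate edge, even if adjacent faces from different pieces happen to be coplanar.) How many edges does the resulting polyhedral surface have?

49

A decagonal bipyramid: V=12, E=30, F=20.
Attach a hendecagonal pyramid (V=12, E=22, F=12) along a 3-gon: merge 3 vertices and 3 edges, delete both glued faces → V=21, E=49, F=30.
Check: V − E + F = 21 − 49 + 30 = 2.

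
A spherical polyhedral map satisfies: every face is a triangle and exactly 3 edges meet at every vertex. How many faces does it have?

Each face has 3 edges and each edge borders two faces, so 2E = 3F.
Each vertex has degree 3, so 3V = 2E and hence V = 3F/3.
Euler: V − E + F = 2 ⇒ (3F/3) − (3F/2) + F = 2.
Multiply by 6: (6 − 9 + 6)F = 12, i.e. 3F = 12.
So F = 4, E = 3·4/2 = 6, V = 3·4/3 = 4.

4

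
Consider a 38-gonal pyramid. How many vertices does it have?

39

A pyramid on an n-gon base has one n-gon and n triangles: V = 38 + 1 = 39, E = 2·38 = 76, F = 38 + 1 = 39.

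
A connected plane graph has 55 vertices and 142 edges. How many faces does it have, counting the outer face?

89

Euler's formula for a connected plane graph: V − E + F = 2, so F = 2 − 55 + 142 = 89.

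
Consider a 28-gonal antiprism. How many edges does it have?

An antiprism on an n-gon has two n-gon caps and 2n triangles: V = 2·28 = 56, E = 4·28 = 112, F = 2·28 + 2 = 58.

112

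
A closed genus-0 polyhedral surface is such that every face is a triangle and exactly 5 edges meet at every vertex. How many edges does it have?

30

Each face has 3 edges and each edge borders two faces, so 2E = 3F.
Each vertex has degree 5, so 5V = 2E and hence V = 3F/5.
Euler: V − E + F = 2 ⇒ (3F/5) − (3F/2) + F = 2.
Multiply by 10: (6 − 15 + 10)F = 20, i.e. 1F = 20.
So F = 20, E = 3·20/2 = 30, V = 3·20/5 = 12.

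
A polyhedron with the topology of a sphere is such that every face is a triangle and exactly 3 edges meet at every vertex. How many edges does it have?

Each face has 3 edges and each edge borders two faces, so 2E = 3F.
Each vertex has degree 3, so 3V = 2E and hence V = 3F/3.
Euler: V − E + F = 2 ⇒ (3F/3) − (3F/2) + F = 2.
Multiply by 6: (6 − 9 + 6)F = 12, i.e. 3F = 12.
So F = 4, E = 3·4/2 = 6, V = 3·4/3 = 4.

6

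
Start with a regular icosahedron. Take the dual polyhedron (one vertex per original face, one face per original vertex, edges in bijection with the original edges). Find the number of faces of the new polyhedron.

The base solid has V = 12, E = 30, F = 20.
The dual swaps V and F and preserves E: V′ = F = 20, E′ = E = 30, F′ = V = 12.

12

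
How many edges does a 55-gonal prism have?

165

A prism on an n-gon has two n-gon bases and n rectangular sides: V = 2·55 = 110, E = 3·55 = 165, F = 55 + 2 = 57.
Check: V − E + F = 110 − 165 + 57 = 2.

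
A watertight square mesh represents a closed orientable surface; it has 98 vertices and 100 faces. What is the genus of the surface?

Every face is a square, so 2E = 4·100 = 400, giving E = 200.
χ = V − E + F = 98 − 200 + 100 = -2.
For a closed orientable surface χ = 2 − 2g, so g = (2 − (-2))/2 = 2.

2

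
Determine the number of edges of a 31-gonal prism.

93

A prism on an n-gon has two n-gon bases and n rectangular sides: V = 2·31 = 62, E = 3·31 = 93, F = 31 + 2 = 33.
Check: V − E + F = 62 − 93 + 33 = 2.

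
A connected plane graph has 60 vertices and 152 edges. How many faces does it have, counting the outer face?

94

Euler's formula for a connected plane graph: V − E + F = 2, so F = 2 − 60 + 152 = 94.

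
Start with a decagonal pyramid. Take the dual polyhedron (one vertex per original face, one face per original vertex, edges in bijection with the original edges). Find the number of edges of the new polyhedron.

20

The base solid has V = 11, E = 20, F = 11.
The dual swaps V and F and preserves E: V′ = F = 11, E′ = E = 20, F′ = V = 11.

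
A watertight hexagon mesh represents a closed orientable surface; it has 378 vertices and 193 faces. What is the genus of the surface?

5

Every face is a hexagon, so 2E = 6·193 = 1158, giving E = 579.
χ = V − E + F = 378 − 579 + 193 = -8.
For a closed orientable surface χ = 2 − 2g, so g = (2 − (-8))/2 = 5.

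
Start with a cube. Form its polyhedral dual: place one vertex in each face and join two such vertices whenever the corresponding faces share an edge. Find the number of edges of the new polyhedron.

12

The base solid has V = 8, E = 12, F = 6.
The dual swaps V and F and preserves E: V′ = F = 6, E′ = E = 12, F′ = V = 8.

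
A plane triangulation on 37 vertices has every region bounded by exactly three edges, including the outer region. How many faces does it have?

70

In a plane triangulation 3F = 2E and V − E + F = 2, so F = 2V − 4 = 2·37 − 4 = 70.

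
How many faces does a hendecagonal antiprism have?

An antiprism on an n-gon has two n-gon caps and 2n triangles: V = 2·11 = 22, E = 4·11 = 44, F = 2·11 + 2 = 24.

24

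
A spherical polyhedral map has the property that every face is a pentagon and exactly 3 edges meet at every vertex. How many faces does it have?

12

Each face has 5 edges and each edge borders two faces, so 2E = 5F.
Each vertex has degree 3, so 3V = 2E and hence V = 5F/3.
Euler: V − E + F = 2 ⇒ (5F/3) − (5F/2) + F = 2.
Multiply by 6: (10 − 15 + 6)F = 12, i.e. 1F = 12.
So F = 12, E = 5·12/2 = 30, V = 5·12/3 = 20.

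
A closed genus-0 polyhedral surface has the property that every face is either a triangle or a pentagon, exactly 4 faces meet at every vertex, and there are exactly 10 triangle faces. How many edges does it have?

Let x be the number of pentagons; then F = 10 + x.
Edge–face incidences: 2E = 3·10 + 5·x = 30 + 5x.
Every vertex has degree 4, so 4V = 2E.
Euler: V − E + F = 2 ⇒ (2E)/4 − E + (10 + x) = 2.
Multiply by 8: 2·(2E) − 4·(2E) + 8·(10 + x) = 16, i.e. 80 + 8x − 2·(30 + 5x) = 16.
Collecting terms: −2x + 20 = 16, so −2x = −4, so x = 2.
Then 2E = 30 + 5·2 = 40, so E = 20, V = 2E/4 = 10, F = 10 + 2 = 12.

20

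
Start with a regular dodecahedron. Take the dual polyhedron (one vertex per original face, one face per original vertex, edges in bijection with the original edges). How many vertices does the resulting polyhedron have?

12

The base solid has V = 20, E = 30, F = 12.
The dual swaps V and F and preserves E: V′ = F = 12, E′ = E = 30, F′ = V = 20.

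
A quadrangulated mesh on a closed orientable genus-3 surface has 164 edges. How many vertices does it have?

78

χ = 2 − 2·3 = -4, and every face is a square so 4F = 2E.
F = 2E/4 = 82. Then V = -4 + E − F = -4 + 164 − 82 = 78.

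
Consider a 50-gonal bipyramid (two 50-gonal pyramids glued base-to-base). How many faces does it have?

100

A bipyramid over an n-gon has 2n triangular faces and n + 2 vertices: V = 50 + 2 = 52, E = 3·50 = 150, F = 2·50 = 100.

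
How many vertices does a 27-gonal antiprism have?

An antiprism on an n-gon has two n-gon caps and 2n triangles: V = 2·27 = 54, E = 4·27 = 108, F = 2·27 + 2 = 56.
Check: V − E + F = 54 − 108 + 56 = 2.

54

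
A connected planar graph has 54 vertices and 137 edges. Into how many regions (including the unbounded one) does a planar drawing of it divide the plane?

85

Euler's formula for a connected plane graph: V − E + F = 2, so F = 2 − 54 + 137 = 85.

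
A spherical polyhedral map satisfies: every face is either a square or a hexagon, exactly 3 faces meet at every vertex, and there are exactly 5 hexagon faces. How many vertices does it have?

18

Let x be the number of squares; then F = 5 + x.
Edge–face incidences: 2E = 6·5 + 4·x = 30 + 4x.
Every vertex has degree 3, so 3V = 2E.
Euler: V − E + F = 2 ⇒ (2E)/3 − E + (5 + x) = 2.
Multiply by 6: 2·(2E) − 3·(2E) + 6·(5 + x) = 12, i.e. 30 + 6x − (30 + 4x) = 12.
Collecting terms: 2x = 12, so x = 6.
Then 2E = 30 + 4·6 = 54, so E = 27, V = 2E/3 = 18, F = 5 + 6 = 11.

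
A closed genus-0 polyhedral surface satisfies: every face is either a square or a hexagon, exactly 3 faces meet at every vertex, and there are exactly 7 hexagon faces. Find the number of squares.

6

Let x be the number of squares; then F = 7 + x.
Edge–face incidences: 2E = 6·7 + 4·x = 42 + 4x.
Every vertex has degree 3, so 3V = 2E.
Euler: V − E + F = 2 ⇒ (2E)/3 − E + (7 + x) = 2.
Multiply by 6: 2·(2E) − 3·(2E) + 6·(7 + x) = 12, i.e. 42 + 6x − (42 + 4x) = 12.
Collecting terms: 2x = 12, so x = 6.
Then 2E = 42 + 4·6 = 66, so E = 33, V = 2E/3 = 22, F = 7 + 6 = 13.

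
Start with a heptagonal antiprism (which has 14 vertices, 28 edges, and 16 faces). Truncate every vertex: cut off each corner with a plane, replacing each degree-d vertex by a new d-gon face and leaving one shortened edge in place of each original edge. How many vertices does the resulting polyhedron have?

56

Truncation replaces each original edge-end by a new vertex, so V′ = 2E = 56.
Each original edge survives, and each old vertex of degree d contributes d new edges; summing degrees gives Σd = 2E, so E′ = E + 2E = 3E = 84.
Each original face survives and each original vertex becomes one new face: F′ = F + V = 30.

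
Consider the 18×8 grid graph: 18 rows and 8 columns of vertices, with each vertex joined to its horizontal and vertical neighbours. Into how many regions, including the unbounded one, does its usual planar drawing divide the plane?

120

The grid has V = 18·8 = 144 vertices and E = 18·7 + 8·17 = 262 edges.
F = 2 − V + E = 2 − 144 + 262 = 120.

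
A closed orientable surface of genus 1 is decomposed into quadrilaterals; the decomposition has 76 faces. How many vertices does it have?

χ = 2 − 2·1 = 0, and every face is a square so 4F = 2E.
E = 4·76/2 = 152. Then V = 0 + E − F = 0 + 152 − 76 = 76.

76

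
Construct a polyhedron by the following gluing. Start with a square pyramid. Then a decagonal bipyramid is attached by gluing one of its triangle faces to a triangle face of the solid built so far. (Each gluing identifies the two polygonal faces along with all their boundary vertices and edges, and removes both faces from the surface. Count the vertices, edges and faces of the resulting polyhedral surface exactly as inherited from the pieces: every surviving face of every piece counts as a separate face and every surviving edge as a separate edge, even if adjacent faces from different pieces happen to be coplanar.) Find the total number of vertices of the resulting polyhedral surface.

A square pyramid: V=5, E=8, F=5.
Attach a decagonal bipyramid (V=12, E=30, F=20) along a 3-gon: merge 3 vertices and 3 edges, delete both glued faces → V=14, E=35, F=23.
Check: V − E + F = 14 − 35 + 23 = 2.

14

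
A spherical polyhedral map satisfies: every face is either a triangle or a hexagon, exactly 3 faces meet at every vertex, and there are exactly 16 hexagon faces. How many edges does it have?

Let x be the number of triangles; then F = 16 + x.
Edge–face incidences: 2E = 6·16 + 3·x = 96 + 3x.
Every vertex has degree 3, so 3V = 2E.
Euler: V − E + F = 2 ⇒ (2E)/3 − E + (16 + x) = 2.
Multiply by 6: 2·(2E) − 3·(2E) + 6·(16 + x) = 12, i.e. 96 + 6x − (96 + 3x) = 12.
Collecting terms: 3x = 12, so x = 4.
Then 2E = 96 + 3·4 = 108, so E = 54, V = 2E/3 = 36, F = 16 + 4 = 20.

54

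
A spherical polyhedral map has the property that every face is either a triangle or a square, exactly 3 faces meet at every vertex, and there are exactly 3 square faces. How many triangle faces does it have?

2

Let x be the number of triangles; then F = 3 + x.
Edge–face incidences: 2E = 4·3 + 3·x = 12 + 3x.
Every vertex has degree 3, so 3V = 2E.
Euler: V − E + F = 2 ⇒ (2E)/3 − E + (3 + x) = 2.
Multiply by 6: 2·(2E) − 3·(2E) + 6·(3 + x) = 12, i.e. 18 + 6x − (12 + 3x) = 12.
Collecting terms: 3x + 6 = 12, so 3x = 6, so x = 2.
Then 2E = 12 + 3·2 = 18, so E = 9, V = 2E/3 = 6, F = 3 + 2 = 5.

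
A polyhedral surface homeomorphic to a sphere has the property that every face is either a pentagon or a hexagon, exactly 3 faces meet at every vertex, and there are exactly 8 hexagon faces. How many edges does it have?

54

Let x be the number of pentagons; then F = 8 + x.
Edge–face incidences: 2E = 6·8 + 5·x = 48 + 5x.
Every vertex has degree 3, so 3V = 2E.
Euler: V − E + F = 2 ⇒ (2E)/3 − E + (8 + x) = 2.
Multiply by 6: 2·(2E) − 3·(2E) + 6·(8 + x) = 12, i.e. 48 + 6x − (48 + 5x) = 12.
Collecting terms: x = 12.
Then 2E = 48 + 5·12 = 108, so E = 54, V = 2E/3 = 36, F = 8 + 12 = 20.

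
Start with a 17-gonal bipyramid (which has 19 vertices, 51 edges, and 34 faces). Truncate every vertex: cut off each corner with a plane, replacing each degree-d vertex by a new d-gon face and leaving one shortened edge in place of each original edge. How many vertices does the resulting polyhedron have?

Truncation replaces each original edge-end by a new vertex, so V′ = 2E = 102.
Each original edge survives, and each old vertex of degree d contributes d new edges; summing degrees gives Σd = 2E, so E′ = E + 2E = 3E = 153.
Each original face survives and each original vertex becomes one new face: F′ = F + V = 53.

102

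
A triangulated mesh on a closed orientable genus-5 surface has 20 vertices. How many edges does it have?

84

χ = 2 − 2·5 = -8, and every face is a triangle so 3F = 2E.
V − E + F = -8 with E = 3F/2 gives 20 − (3/2 − 1)·F = -8, so F = 56 and E = 84.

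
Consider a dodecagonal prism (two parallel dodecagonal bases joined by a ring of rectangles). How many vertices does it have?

24

A prism on an n-gon has two n-gon bases and n rectangular sides: V = 2·12 = 24, E = 3·12 = 36, F = 12 + 2 = 14.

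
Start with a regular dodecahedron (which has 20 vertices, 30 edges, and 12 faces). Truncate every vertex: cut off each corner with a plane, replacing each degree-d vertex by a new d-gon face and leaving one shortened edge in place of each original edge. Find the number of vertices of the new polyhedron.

Truncation replaces each original edge-end by a new vertex, so V′ = 2E = 60.
Each original edge survives, and each old vertex of degree d contributes d new edges; summing degrees gives Σd = 2E, so E′ = E + 2E = 3E = 90.
Each original face survives and each original vertex becomes one new face: F′ = F + V = 32.

60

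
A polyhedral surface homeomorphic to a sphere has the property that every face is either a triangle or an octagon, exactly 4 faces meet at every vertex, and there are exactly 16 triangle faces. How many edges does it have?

Let x be the number of octagons; then F = 16 + x.
Edge–face incidences: 2E = 3·16 + 8·x = 48 + 8x.
Every vertex has degree 4, so 4V = 2E.
Euler: V − E + F = 2 ⇒ (2E)/4 − E + (16 + x) = 2.
Multiply by 8: 2·(2E) − 4·(2E) + 8·(16 + x) = 16, i.e. 128 + 8x − 2·(48 + 8x) = 16.
Collecting terms: −8x + 32 = 16, so −8x = −16, so x = 2.
Then 2E = 48 + 8·2 = 64, so E = 32, V = 2E/4 = 16, F = 16 + 2 = 18.

32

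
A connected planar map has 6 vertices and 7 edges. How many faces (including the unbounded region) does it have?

3

Euler's formula for a connected plane graph: V − E + F = 2, so F = 2 − 6 + 7 = 3.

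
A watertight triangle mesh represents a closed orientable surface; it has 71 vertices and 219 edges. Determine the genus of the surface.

Every face is a triangle and each edge borders two faces, so 3F = 2·219, giving F = 146.
χ = V − E + F = 71 − 219 + 146 = -2.
For a closed orientable surface χ = 2 − 2g, so g = (2 − (-2))/2 = 2.

2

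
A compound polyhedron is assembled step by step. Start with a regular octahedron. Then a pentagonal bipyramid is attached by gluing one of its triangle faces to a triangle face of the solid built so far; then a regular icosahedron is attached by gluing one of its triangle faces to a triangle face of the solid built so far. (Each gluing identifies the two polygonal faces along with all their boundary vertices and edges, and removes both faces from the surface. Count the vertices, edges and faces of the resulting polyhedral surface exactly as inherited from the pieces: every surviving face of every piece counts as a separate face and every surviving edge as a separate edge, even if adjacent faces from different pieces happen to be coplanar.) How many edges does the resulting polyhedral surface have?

A regular octahedron: V=6, E=12, F=8.
Attach a pentagonal bipyramid (V=7, E=15, F=10) along a 3-gon: merge 3 vertices and 3 edges, delete both glued faces → V=10, E=24, F=16.
Attach a regular icosahedron (V=12, E=30, F=20) along a 3-gon: merge 3 vertices and 3 edges, delete both glued faces → V=19, E=51, F=34.
Check: V − E + F = 19 − 51 + 34 = 2.

51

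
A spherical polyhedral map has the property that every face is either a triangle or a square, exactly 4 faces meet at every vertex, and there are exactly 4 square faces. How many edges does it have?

20

Let x be the number of triangles; then F = 4 + x.
Edge–face incidences: 2E = 4·4 + 3·x = 16 + 3x.
Every vertex has degree 4, so 4V = 2E.
Euler: V − E + F = 2 ⇒ (2E)/4 − E + (4 + x) = 2.
Multiply by 8: 2·(2E) − 4·(2E) + 8·(4 + x) = 16, i.e. 32 + 8x − 2·(16 + 3x) = 16.
Collecting terms: 2x = 16, so x = 8.
Then 2E = 16 + 3·8 = 40, so E = 20, V = 2E/4 = 10, F = 4 + 8 = 12.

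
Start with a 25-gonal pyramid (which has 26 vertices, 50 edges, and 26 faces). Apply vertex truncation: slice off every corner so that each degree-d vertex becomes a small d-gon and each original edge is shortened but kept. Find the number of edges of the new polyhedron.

150

Truncation replaces each original edge-end by a new vertex, so V′ = 2E = 100.
Each original edge survives, and each old vertex of degree d contributes d new edges; summing degrees gives Σd = 2E, so E′ = E + 2E = 3E = 150.
Each original face survives and each original vertex becomes one new face: F′ = F + V = 52.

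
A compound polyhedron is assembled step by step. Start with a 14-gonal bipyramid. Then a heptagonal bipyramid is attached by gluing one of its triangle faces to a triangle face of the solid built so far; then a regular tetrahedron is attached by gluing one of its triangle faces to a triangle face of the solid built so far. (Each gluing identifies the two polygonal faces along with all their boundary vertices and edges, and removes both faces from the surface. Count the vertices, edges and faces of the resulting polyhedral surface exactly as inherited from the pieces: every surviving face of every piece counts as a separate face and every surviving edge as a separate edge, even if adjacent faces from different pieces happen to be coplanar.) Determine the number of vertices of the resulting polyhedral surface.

A 14-gonal bipyramid: V=16, E=42, F=28.
Attach a heptagonal bipyramid (V=9, E=21, F=14) along a 3-gon: merge 3 vertices and 3 edges, delete both glued faces → V=22, E=60, F=40.
Attach a regular tetrahedron (V=4, E=6, F=4) along a 3-gon: merge 3 vertices and 3 edges, delete both glued faces → V=23, E=63, F=42.
Check: V − E + F = 23 − 63 + 42 = 2.

23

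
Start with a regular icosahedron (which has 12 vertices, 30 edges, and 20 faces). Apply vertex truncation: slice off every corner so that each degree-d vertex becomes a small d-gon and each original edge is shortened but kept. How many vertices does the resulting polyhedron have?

Truncation replaces each original edge-end by a new vertex, so V′ = 2E = 60.
Each original edge survives, and each old vertex of degree d contributes d new edges; summing degrees gives Σd = 2E, so E′ = E + 2E = 3E = 90.
Each original face survives and each original vertex becomes one new face: F′ = F + V = 32.

60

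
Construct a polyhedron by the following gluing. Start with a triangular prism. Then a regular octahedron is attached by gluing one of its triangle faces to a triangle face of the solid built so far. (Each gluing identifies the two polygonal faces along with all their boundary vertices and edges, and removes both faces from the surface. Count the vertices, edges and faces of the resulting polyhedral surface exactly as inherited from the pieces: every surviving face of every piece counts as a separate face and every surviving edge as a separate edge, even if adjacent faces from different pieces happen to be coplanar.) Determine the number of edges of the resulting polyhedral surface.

18

A triangular prism: V=6, E=9, F=5.
Attach a regular octahedron (V=6, E=12, F=8) along a 3-gon: merge 3 vertices and 3 edges, delete both glued faces → V=9, E=18, F=11.
Check: V − E + F = 9 − 18 + 11 = 2.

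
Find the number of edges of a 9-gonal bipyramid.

27

A bipyramid over an n-gon has 2n triangular faces and n + 2 vertices: V = 9 + 2 = 11, E = 3·9 = 27, F = 2·9 = 18.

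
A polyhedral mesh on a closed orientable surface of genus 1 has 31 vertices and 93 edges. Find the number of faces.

62

For a closed orientable surface of genus 1, χ = 2 − 2·1 = 0.
F = 0 − V + E = 0 − 31 + 93 = 62.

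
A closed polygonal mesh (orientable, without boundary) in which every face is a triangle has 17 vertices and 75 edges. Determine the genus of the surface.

Every face is a triangle and each edge borders two faces, so 3F = 2·75, giving F = 50.
χ = V − E + F = 17 − 75 + 50 = -8.
For a closed orientable surface χ = 2 − 2g, so g = (2 − (-8))/2 = 5.

5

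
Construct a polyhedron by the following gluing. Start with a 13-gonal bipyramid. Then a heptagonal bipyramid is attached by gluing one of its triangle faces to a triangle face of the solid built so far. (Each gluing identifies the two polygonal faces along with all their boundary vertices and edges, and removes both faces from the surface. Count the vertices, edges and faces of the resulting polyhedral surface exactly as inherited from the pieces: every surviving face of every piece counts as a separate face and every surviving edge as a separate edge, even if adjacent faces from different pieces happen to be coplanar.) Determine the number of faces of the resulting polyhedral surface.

A 13-gonal bipyramid: V=15, E=39, F=26.
Attach a heptagonal bipyramid (V=9, E=21, F=14) along a 3-gon: merge 3 vertices and 3 edges, delete both glued faces → V=21, E=57, F=38.
Check: V − E + F = 21 − 57 + 38 = 2.

38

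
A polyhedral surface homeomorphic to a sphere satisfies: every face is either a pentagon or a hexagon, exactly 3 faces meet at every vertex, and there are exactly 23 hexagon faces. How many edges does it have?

Let x be the number of pentagons; then F = 23 + x.
Edge–face incidences: 2E = 6·23 + 5·x = 138 + 5x.
Every vertex has degree 3, so 3V = 2E.
Euler: V − E + F = 2 ⇒ (2E)/3 − E + (23 + x) = 2.
Multiply by 6: 2·(2E) − 3·(2E) + 6·(23 + x) = 12, i.e. 138 + 6x − (138 + 5x) = 12.
Collecting terms: x = 12.
Then 2E = 138 + 5·12 = 198, so E = 99, V = 2E/3 = 66, F = 23 + 12 = 35.

99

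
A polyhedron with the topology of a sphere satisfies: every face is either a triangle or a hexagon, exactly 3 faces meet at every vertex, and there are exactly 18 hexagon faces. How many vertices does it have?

Let x be the number of triangles; then F = 18 + x.
Edge–face incidences: 2E = 6·18 + 3·x = 108 + 3x.
Every vertex has degree 3, so 3V = 2E.
Euler: V − E + F = 2 ⇒ (2E)/3 − E + (18 + x) = 2.
Multiply by 6: 2·(2E) − 3·(2E) + 6·(18 + x) = 12, i.e. 108 + 6x − (108 + 3x) = 12.
Collecting terms: 3x = 12, so x = 4.
Then 2E = 108 + 3·4 = 120, so E = 60, V = 2E/3 = 40, F = 18 + 4 = 22.

40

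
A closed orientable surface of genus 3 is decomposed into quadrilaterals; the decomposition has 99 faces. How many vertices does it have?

χ = 2 − 2·3 = -4, and every face is a square so 4F = 2E.
E = 4·99/2 = 198. Then V = -4 + E − F = -4 + 198 − 99 = 95.

95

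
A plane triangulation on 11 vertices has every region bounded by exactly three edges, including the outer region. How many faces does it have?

18

In a plane triangulation 3F = 2E and V − E + F = 2, so F = 2V − 4 = 2·11 − 4 = 18.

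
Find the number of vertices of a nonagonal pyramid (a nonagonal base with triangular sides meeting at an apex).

10

A pyramid on an n-gon base has one n-gon and n triangles: V = 9 + 1 = 10, E = 2·9 = 18, F = 9 + 1 = 10.
Check: V − E + F = 10 − 18 + 10 = 2.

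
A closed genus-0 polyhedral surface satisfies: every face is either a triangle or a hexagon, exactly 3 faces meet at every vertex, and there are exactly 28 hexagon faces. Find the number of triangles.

Let x be the number of triangles; then F = 28 + x.
Edge–face incidences: 2E = 6·28 + 3·x = 168 + 3x.
Every vertex has degree 3, so 3V = 2E.
Euler: V − E + F = 2 ⇒ (2E)/3 − E + (28 + x) = 2.
Multiply by 6: 2·(2E) − 3·(2E) + 6·(28 + x) = 12, i.e. 168 + 6x − (168 + 3x) = 12.
Collecting terms: 3x = 12, so x = 4.
Then 2E = 168 + 3·4 = 180, so E = 90, V = 2E/3 = 60, F = 28 + 4 = 32.

4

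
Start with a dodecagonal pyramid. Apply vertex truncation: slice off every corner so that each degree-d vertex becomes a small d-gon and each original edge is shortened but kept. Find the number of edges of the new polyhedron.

The base solid has V = 13, E = 24, F = 13.
Truncation replaces each original edge-end by a new vertex, so V′ = 2E = 48.
Each original edge survives, and each old vertex of degree d contributes d new edges; summing degrees gives Σd = 2E, so E′ = E + 2E = 3E = 72.
Each original face survives and each original vertex becomes one new face: F′ = F + V = 26.

72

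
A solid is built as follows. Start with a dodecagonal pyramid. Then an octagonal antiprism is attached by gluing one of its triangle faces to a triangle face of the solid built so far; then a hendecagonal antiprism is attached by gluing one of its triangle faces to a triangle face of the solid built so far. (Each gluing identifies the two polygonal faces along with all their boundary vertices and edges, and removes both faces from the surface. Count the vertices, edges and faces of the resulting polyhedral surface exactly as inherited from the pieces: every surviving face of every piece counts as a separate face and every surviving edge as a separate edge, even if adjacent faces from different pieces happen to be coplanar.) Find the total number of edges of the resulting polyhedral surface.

A dodecagonal pyramid: V=13, E=24, F=13.
Attach an octagonal antiprism (V=16, E=32, F=18) along a 3-gon: merge 3 vertices and 3 edges, delete both glued faces → V=26, E=53, F=29.
Attach a hendecagonal antiprism (V=22, E=44, F=24) along a 3-gon: merge 3 vertices and 3 edges, delete both glued faces → V=45, E=94, F=51.
Check: V − E + F = 45 − 94 + 51 = 2.

94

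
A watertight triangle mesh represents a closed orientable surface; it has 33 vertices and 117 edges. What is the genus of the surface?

4

Every face is a triangle and each edge borders two faces, so 3F = 2·117, giving F = 78.
χ = V − E + F = 33 − 117 + 78 = -6.
For a closed orientable surface χ = 2 − 2g, so g = (2 − (-6))/2 = 4.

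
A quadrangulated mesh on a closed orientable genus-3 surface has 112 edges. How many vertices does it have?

χ = 2 − 2·3 = -4, and every face is a square so 4F = 2E.
F = 2E/4 = 56. Then V = -4 + E − F = -4 + 112 − 56 = 52.

52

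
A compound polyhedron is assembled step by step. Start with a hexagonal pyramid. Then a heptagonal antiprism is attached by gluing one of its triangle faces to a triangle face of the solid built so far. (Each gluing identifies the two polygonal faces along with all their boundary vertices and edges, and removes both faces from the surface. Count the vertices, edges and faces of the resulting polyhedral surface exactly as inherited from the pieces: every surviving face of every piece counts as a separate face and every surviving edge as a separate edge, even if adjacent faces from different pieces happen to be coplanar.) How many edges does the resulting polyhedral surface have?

A hexagonal pyramid: V=7, E=12, F=7.
Attach a heptagonal antiprism (V=14, E=28, F=16) along a 3-gon: merge 3 vertices and 3 edges, delete both glued faces → V=18, E=37, F=21.
Check: V − E + F = 18 − 37 + 21 = 2.

37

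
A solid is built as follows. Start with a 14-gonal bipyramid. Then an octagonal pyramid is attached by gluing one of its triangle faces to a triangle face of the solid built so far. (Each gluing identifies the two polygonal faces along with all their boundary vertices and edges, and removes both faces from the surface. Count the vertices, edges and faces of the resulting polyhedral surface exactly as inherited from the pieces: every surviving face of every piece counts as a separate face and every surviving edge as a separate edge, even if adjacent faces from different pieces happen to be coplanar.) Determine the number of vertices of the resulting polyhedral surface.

22

A 14-gonal bipyramid: V=16, E=42, F=28.
Attach an octagonal pyramid (V=9, E=16, F=9) along a 3-gon: merge 3 vertices and 3 edges, delete both glued faces → V=22, E=55, F=35.
Check: V − E + F = 22 − 55 + 35 = 2.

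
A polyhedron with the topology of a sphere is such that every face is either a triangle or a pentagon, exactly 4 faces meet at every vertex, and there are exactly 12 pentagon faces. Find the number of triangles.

Let x be the number of triangles; then F = 12 + x.
Edge–face incidences: 2E = 5·12 + 3·x = 60 + 3x.
Every vertex has degree 4, so 4V = 2E.
Euler: V − E + F = 2 ⇒ (2E)/4 − E + (12 + x) = 2.
Multiply by 8: 2·(2E) − 4·(2E) + 8·(12 + x) = 16, i.e. 96 + 8x − 2·(60 + 3x) = 16.
Collecting terms: 2x − 24 = 16, so 2x = 40, so x = 20.
Then 2E = 60 + 3·20 = 120, so E = 60, V = 2E/4 = 30, F = 12 + 20 = 32.

20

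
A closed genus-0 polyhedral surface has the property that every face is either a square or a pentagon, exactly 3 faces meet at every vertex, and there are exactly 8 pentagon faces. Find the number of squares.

Let x be the number of squares; then F = 8 + x.
Edge–face incidences: 2E = 5·8 + 4·x = 40 + 4x.
Every vertex has degree 3, so 3V = 2E.
Euler: V − E + F = 2 ⇒ (2E)/3 − E + (8 + x) = 2.
Multiply by 6: 2·(2E) − 3·(2E) + 6·(8 + x) = 12, i.e. 48 + 6x − (40 + 4x) = 12.
Collecting terms: 2x + 8 = 12, so 2x = 4, so x = 2.
Then 2E = 40 + 4·2 = 48, so E = 24, V = 2E/3 = 16, F = 8 + 2 = 10.

2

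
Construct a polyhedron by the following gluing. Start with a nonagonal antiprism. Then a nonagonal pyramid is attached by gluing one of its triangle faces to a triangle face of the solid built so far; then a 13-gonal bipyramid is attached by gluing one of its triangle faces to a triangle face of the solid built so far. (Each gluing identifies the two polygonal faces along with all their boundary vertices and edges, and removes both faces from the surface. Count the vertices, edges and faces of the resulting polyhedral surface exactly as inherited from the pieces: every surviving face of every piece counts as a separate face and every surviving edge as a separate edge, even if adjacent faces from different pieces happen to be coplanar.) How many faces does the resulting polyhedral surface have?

52

A nonagonal antiprism: V=18, E=36, F=20.
Attach a nonagonal pyramid (V=10, E=18, F=10) along a 3-gon: merge 3 vertices and 3 edges, delete both glued faces → V=25, E=51, F=28.
Attach a 13-gonal bipyramid (V=15, E=39, F=26) along a 3-gon: merge 3 vertices and 3 edges, delete both glued faces → V=37, E=87, F=52.
Check: V − E + F = 37 − 87 + 52 = 2.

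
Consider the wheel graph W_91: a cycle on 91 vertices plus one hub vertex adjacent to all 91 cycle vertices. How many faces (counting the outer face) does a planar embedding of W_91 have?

W_91 has V = 91 + 1 = 92 vertices and E = 2·91 = 182 edges.
By Euler's formula F = 2 − V + E = 2 − 92 + 182 = 92.

92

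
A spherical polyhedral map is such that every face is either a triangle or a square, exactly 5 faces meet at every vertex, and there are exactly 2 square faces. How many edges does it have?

Let x be the number of triangles; then F = 2 + x.
Edge–face incidences: 2E = 4·2 + 3·x = 8 + 3x.
Every vertex has degree 5, so 5V = 2E.
Euler: V − E + F = 2 ⇒ (2E)/5 − E + (2 + x) = 2.
Multiply by 10: 2·(2E) − 5·(2E) + 10·(2 + x) = 20, i.e. 20 + 10x − 3·(8 + 3x) = 20.
Collecting terms: x − 4 = 20, so x = 24.
Then 2E = 8 + 3·24 = 80, so E = 40, V = 2E/5 = 16, F = 2 + 24 = 26.

40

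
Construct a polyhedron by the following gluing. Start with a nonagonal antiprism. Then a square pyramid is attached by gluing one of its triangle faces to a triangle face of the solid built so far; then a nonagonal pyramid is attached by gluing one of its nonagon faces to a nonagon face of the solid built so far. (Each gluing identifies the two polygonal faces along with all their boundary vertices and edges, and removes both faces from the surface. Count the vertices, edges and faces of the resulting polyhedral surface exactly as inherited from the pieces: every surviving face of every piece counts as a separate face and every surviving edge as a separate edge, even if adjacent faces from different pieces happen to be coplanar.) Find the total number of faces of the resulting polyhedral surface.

A nonagonal antiprism: V=18, E=36, F=20.
Attach a square pyramid (V=5, E=8, F=5) along a 3-gon: merge 3 vertices and 3 edges, delete both glued faces → V=20, E=41, F=23.
Attach a nonagonal pyramid (V=10, E=18, F=10) along a 9-gon: merge 9 vertices and 9 edges, delete both glued faces → V=21, E=50, F=31.
Check: V − E + F = 21 − 50 + 31 = 2.

31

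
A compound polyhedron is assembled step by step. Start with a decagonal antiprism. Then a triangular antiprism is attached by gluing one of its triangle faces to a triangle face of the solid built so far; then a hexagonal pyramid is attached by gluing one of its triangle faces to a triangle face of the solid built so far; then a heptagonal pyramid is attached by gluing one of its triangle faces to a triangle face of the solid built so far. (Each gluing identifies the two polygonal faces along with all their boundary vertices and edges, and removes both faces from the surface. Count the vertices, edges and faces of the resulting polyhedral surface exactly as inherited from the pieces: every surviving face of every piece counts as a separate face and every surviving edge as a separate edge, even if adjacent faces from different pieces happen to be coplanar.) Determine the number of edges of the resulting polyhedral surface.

A decagonal antiprism: V=20, E=40, F=22.
Attach a triangular antiprism (V=6, E=12, F=8) along a 3-gon: merge 3 vertices and 3 edges, delete both glued faces → V=23, E=49, F=28.
Attach a hexagonal pyramid (V=7, E=12, F=7) along a 3-gon: merge 3 vertices and 3 edges, delete both glued faces → V=27, E=58, F=33.
Attach a heptagonal pyramid (V=8, E=14, F=8) along a 3-gon: merge 3 vertices and 3 edges, delete both glued faces → V=32, E=69, F=39.
Check: V − E + F = 32 − 69 + 39 = 2.

69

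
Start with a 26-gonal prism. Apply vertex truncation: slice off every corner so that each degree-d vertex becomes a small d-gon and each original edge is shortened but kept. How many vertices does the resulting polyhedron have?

The base solid has V = 52, E = 78, F = 28.
Truncation replaces each original edge-end by a new vertex, so V′ = 2E = 156.
Each original edge survives, and each old vertex of degree d contributes d new edges; summing degrees gives Σd = 2E, so E′ = E + 2E = 3E = 234.
Each original face survives and each original vertex becomes one new face: F′ = F + V = 80.

156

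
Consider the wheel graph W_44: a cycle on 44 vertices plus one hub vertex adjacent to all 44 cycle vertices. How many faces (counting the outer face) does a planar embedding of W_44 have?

45

W_44 has V = 44 + 1 = 45 vertices and E = 2·44 = 88 edges.
By Euler's formula F = 2 − V + E = 2 − 45 + 88 = 45.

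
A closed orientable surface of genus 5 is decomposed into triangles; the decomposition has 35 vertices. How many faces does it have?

χ = 2 − 2·5 = -8, and every face is a triangle so 3F = 2E.
V − E + F = -8 with E = 3F/2 gives 35 − (3/2 − 1)·F = -8, so F = 86 and E = 129.

86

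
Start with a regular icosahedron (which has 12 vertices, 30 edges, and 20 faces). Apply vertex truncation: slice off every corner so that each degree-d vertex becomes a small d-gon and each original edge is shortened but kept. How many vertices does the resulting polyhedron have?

60

Truncation replaces each original edge-end by a new vertex, so V′ = 2E = 60.
Each original edge survives, and each old vertex of degree d contributes d new edges; summing degrees gives Σd = 2E, so E′ = E + 2E = 3E = 90.
Each original face survives and each original vertex becomes one new face: F′ = F + V = 32.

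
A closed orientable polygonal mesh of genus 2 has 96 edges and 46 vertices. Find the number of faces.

For a closed orientable surface of genus 2, χ = 2 − 2·2 = -2.
F = -2 − V + E = -2 − 46 + 96 = 48.

48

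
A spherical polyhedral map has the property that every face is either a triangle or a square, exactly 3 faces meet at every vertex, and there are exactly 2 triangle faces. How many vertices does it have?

Let x be the number of squares; then F = 2 + x.
Edge–face incidences: 2E = 3·2 + 4·x = 6 + 4x.
Every vertex has degree 3, so 3V = 2E.
Euler: V − E + F = 2 ⇒ (2E)/3 − E + (2 + x) = 2.
Multiply by 6: 2·(2E) − 3·(2E) + 6·(2 + x) = 12, i.e. 12 + 6x − (6 + 4x) = 12.
Collecting terms: 2x + 6 = 12, so 2x = 6, so x = 3.
Then 2E = 6 + 4·3 = 18, so E = 9, V = 2E/3 = 6, F = 2 + 3 = 5.

6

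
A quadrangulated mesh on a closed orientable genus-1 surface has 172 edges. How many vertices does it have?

86

χ = 2 − 2·1 = 0, and every face is a square so 4F = 2E.
F = 2E/4 = 86. Then V = 0 + E − F = 0 + 172 − 86 = 86.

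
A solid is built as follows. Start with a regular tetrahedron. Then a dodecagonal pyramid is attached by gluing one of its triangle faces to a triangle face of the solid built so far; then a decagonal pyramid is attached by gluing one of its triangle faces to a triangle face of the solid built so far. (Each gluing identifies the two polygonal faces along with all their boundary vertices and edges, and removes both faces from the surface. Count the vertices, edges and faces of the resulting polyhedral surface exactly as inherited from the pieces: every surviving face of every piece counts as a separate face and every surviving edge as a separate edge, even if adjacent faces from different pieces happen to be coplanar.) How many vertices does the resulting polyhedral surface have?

A regular tetrahedron: V=4, E=6, F=4.
Attach a dodecagonal pyramid (V=13, E=24, F=13) along a 3-gon: merge 3 vertices and 3 edges, delete both glued faces → V=14, E=27, F=15.
Attach a decagonal pyramid (V=11, E=20, F=11) along a 3-gon: merge 3 vertices and 3 edges, delete both glued faces → V=22, E=44, F=24.
Check: V − E + F = 22 − 44 + 24 = 2.

22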